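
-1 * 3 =-3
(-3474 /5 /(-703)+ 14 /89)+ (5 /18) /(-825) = 1.15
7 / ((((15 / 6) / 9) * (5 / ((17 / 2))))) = 1071 / 25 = 42.84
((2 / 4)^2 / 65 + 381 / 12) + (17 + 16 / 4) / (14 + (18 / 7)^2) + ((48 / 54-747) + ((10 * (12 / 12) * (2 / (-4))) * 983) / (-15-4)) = -204160669 / 449046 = -454.65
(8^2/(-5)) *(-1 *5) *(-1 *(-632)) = 40448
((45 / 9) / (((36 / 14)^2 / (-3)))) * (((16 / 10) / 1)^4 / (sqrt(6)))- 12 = -12- 25088 * sqrt(6) / 10125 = -18.07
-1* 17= -17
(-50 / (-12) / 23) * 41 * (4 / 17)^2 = 8200 / 19941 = 0.41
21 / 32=0.66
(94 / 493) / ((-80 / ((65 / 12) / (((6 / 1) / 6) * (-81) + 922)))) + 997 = 39683438845 / 39802848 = 997.00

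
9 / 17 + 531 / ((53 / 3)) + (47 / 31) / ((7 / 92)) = 9876010 / 195517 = 50.51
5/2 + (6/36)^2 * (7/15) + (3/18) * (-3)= 1087/540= 2.01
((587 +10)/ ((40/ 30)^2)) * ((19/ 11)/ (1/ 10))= 510435/ 88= 5800.40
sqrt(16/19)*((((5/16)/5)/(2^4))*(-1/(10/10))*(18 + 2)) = -5*sqrt(19)/304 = -0.07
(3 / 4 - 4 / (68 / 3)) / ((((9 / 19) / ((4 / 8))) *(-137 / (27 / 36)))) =-247 / 74528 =-0.00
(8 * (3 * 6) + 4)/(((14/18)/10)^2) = 1198800/49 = 24465.31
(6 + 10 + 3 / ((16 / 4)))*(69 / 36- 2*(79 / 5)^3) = -792614087 / 6000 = -132102.35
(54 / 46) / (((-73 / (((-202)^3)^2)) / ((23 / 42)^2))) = -1171918246263504 / 3577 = -327626012374.48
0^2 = 0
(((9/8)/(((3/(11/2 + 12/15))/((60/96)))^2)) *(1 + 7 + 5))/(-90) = -5733/20480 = -0.28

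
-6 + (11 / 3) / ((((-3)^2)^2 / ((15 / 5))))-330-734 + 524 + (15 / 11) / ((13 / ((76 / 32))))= -50558875 / 92664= -545.62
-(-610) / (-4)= -305 / 2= -152.50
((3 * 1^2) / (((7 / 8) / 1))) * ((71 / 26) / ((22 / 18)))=7668 / 1001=7.66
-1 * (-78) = 78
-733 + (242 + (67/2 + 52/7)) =-6301/14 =-450.07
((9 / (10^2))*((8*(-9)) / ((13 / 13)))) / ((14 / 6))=-486 / 175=-2.78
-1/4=-0.25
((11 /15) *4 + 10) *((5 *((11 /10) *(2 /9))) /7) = 2134 /945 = 2.26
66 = 66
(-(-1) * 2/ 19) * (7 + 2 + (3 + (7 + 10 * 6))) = 8.32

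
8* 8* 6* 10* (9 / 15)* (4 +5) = 20736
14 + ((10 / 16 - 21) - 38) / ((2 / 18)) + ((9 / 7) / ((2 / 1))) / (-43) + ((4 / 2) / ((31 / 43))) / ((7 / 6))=-37996733 / 74648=-509.01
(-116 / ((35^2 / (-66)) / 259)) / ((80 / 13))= 460317 / 1750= 263.04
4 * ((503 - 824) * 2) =-2568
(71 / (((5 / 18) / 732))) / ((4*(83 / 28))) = 6548472 / 415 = 15779.45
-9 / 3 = -3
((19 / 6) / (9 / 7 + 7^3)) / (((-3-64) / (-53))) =0.01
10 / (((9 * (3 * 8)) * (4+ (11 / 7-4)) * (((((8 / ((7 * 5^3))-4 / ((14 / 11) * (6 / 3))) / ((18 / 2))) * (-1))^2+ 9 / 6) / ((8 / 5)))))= 64312500 / 2087626783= 0.03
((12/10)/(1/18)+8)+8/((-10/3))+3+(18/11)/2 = 1706/55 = 31.02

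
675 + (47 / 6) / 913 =3697697 / 5478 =675.01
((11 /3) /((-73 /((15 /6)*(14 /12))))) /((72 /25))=-9625 /189216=-0.05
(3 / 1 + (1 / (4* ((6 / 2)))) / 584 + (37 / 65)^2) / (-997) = -98424577 / 29519973600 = -0.00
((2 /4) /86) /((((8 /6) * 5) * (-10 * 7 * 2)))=-3 /481600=-0.00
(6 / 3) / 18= 1 / 9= 0.11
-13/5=-2.60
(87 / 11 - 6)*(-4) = -84 / 11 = -7.64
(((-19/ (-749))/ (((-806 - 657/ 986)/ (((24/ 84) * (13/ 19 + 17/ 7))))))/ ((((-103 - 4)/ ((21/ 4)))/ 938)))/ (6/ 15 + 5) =0.00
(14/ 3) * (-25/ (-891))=0.13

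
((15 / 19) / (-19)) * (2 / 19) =-30 / 6859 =-0.00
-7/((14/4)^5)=-32/2401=-0.01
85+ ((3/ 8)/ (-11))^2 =658249/ 7744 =85.00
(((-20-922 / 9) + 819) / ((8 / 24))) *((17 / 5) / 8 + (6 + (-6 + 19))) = 1623671 / 40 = 40591.78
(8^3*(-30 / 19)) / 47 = -15360 / 893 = -17.20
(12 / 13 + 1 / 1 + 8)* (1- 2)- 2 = -155 / 13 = -11.92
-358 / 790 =-179 / 395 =-0.45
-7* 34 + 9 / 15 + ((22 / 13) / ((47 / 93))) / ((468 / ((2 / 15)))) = -84854728 / 357435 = -237.40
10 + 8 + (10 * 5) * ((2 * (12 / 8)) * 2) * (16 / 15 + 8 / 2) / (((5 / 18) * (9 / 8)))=4882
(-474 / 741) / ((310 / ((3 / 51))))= -79 / 650845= -0.00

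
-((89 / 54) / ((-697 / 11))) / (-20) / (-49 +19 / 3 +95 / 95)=979 / 31365000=0.00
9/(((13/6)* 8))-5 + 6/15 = -1061/260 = -4.08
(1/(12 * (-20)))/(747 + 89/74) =-37/6644040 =-0.00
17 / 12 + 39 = 485 / 12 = 40.42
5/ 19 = 0.26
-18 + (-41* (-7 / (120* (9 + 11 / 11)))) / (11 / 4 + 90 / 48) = -99613 / 5550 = -17.95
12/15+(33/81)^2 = 0.97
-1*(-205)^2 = -42025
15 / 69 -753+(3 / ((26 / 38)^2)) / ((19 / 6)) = -2918200 / 3887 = -750.76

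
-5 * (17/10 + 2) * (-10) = 185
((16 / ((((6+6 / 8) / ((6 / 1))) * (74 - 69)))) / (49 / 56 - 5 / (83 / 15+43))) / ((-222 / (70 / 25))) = -0.05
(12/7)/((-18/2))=-4/21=-0.19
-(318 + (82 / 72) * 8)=-2944 / 9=-327.11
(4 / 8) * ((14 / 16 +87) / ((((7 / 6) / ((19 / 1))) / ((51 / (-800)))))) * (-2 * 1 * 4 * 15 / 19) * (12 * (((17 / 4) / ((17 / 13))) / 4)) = 2809.02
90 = 90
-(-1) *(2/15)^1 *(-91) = -182/15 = -12.13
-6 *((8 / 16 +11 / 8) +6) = -189 / 4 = -47.25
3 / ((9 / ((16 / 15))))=16 / 45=0.36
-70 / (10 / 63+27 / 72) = -35280 / 269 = -131.15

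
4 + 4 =8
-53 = -53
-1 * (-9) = 9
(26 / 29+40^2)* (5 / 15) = 46426 / 87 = 533.63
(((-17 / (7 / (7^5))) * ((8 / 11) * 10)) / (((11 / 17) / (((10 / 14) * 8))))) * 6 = -1903238400 / 121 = -15729242.98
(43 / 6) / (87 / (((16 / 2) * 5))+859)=860 / 103341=0.01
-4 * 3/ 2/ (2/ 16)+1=-47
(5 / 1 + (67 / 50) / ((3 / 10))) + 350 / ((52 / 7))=22067 / 390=56.58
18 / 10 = 9 / 5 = 1.80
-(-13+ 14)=-1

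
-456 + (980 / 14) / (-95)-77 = -10141 / 19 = -533.74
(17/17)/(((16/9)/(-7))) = -3.94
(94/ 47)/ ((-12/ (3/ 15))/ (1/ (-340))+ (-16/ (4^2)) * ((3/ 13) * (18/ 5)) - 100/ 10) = 65/ 662648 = 0.00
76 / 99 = 0.77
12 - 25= -13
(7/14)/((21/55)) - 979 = -41063/42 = -977.69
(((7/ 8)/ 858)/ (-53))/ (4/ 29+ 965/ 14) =-1421/ 5100545736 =-0.00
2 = 2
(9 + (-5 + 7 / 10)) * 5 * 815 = 38305 / 2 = 19152.50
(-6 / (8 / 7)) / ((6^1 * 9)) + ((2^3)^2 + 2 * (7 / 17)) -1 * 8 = 69433 / 1224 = 56.73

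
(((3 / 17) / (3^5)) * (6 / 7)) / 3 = 2 / 9639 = 0.00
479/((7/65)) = 31135/7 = 4447.86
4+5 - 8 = 1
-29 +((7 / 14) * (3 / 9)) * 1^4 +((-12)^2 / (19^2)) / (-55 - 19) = -2311193 / 80142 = -28.84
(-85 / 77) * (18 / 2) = -765 / 77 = -9.94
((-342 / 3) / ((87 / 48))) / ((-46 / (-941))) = -858192 / 667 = -1286.64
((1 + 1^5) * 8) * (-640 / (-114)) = 5120 / 57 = 89.82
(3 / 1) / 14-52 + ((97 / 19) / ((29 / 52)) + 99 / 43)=-13377251 / 331702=-40.33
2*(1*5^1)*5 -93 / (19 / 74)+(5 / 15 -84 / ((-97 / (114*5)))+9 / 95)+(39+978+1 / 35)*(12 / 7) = 2608025534 / 1354605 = 1925.30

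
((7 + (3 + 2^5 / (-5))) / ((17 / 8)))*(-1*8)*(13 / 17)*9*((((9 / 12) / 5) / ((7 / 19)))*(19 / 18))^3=-1834789359 / 247817500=-7.40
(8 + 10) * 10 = 180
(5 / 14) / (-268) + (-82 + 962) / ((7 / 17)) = 8018555 / 3752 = 2137.14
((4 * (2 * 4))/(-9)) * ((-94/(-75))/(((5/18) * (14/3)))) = -3008/875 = -3.44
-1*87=-87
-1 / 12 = -0.08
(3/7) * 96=288/7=41.14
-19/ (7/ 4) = -76/ 7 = -10.86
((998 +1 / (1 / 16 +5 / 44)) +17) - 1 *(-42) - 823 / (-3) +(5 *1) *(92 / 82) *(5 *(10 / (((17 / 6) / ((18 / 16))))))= 93885499 / 64821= 1448.38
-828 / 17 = -48.71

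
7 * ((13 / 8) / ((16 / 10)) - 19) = -8057 / 64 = -125.89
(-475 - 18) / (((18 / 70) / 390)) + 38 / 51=-38133512 / 51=-747715.92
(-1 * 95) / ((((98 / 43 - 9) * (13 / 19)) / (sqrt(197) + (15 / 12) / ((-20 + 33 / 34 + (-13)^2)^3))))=289.96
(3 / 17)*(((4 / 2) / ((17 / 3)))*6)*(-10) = -1080 / 289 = -3.74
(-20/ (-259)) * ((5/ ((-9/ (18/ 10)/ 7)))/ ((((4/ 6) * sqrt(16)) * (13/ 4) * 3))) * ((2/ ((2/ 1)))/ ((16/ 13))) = -5/ 296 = -0.02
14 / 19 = 0.74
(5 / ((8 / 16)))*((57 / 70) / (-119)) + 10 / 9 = 7817 / 7497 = 1.04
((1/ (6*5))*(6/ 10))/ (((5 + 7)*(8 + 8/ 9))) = 3/ 16000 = 0.00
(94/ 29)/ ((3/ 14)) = 1316/ 87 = 15.13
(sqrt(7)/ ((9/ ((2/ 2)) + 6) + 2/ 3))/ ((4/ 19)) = 57 * sqrt(7)/ 188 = 0.80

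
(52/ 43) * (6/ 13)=24/ 43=0.56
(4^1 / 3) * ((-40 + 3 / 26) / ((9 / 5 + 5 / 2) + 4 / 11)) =-228140 / 20007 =-11.40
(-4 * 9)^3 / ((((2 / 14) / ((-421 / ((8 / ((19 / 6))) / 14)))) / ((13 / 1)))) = 9905385672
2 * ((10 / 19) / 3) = 20 / 57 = 0.35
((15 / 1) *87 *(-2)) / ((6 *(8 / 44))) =-4785 / 2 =-2392.50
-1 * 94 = -94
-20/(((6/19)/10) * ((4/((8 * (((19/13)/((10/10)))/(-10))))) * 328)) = 1805/3198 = 0.56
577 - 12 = 565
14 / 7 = 2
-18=-18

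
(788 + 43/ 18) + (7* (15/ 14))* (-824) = -97013/ 18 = -5389.61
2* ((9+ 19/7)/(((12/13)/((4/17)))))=2132/357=5.97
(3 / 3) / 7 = 1 / 7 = 0.14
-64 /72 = -8 /9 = -0.89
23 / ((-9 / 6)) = -46 / 3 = -15.33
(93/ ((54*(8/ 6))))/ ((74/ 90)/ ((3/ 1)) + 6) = 1395/ 6776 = 0.21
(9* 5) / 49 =45 / 49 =0.92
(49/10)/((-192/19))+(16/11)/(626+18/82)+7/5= 0.92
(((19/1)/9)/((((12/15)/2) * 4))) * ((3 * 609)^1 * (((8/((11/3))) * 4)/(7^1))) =3005.45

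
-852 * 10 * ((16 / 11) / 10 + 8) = -763392 / 11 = -69399.27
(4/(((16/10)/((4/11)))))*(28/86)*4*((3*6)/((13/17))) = 171360/6149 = 27.87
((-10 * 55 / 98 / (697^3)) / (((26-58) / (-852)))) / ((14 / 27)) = -1581525 / 1858285495024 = -0.00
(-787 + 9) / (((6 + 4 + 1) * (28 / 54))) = -10503 / 77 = -136.40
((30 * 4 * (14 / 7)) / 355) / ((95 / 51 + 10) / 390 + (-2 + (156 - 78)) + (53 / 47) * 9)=8974368 / 1143995239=0.01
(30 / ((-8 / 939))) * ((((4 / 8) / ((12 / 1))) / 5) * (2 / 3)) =-313 / 16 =-19.56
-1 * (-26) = 26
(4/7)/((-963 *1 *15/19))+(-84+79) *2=-1011226/101115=-10.00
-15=-15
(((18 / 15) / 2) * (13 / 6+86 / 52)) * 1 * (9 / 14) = 1341 / 910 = 1.47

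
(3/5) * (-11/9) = -11/15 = -0.73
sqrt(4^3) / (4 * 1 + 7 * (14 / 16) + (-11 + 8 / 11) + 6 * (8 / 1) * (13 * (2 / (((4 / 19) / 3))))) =704 / 1564979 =0.00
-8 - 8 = -16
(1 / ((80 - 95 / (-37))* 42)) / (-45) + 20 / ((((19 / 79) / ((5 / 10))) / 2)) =9122840297 / 109705050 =83.16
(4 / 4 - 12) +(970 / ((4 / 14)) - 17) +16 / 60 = 50509 / 15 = 3367.27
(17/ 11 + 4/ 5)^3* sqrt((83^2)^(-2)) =2146689/ 1146157375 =0.00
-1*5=-5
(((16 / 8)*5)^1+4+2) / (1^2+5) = 8 / 3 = 2.67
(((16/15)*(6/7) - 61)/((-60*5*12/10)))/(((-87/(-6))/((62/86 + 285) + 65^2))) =51.92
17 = 17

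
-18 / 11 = -1.64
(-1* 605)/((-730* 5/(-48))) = -2904/365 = -7.96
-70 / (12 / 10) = -175 / 3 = -58.33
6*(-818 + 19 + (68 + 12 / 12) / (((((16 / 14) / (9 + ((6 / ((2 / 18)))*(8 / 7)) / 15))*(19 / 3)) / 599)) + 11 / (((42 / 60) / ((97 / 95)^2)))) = 4494176241 / 10108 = 444615.77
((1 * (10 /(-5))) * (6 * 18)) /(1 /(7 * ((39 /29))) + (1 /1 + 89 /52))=-235872 /3077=-76.66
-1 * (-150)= 150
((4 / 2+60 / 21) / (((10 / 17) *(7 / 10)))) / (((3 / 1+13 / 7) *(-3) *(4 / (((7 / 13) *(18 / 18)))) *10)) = -17 / 1560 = -0.01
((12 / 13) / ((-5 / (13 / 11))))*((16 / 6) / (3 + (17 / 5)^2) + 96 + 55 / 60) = -106033 / 5005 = -21.19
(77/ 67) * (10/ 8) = 385/ 268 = 1.44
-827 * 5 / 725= -827 / 145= -5.70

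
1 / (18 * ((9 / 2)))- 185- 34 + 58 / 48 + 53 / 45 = -701789 / 3240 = -216.60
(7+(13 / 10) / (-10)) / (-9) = -229 / 300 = -0.76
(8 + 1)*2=18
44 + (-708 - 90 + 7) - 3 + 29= -721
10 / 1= 10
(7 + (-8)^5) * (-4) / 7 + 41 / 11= 18724.30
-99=-99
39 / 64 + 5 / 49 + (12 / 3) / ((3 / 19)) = 26.04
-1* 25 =-25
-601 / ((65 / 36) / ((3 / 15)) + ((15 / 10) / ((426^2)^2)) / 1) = -13195371122784 / 198211111801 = -66.57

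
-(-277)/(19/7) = 1939/19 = 102.05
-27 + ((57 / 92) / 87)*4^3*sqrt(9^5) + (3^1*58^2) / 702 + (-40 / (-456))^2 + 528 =1959951528 / 3130231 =626.14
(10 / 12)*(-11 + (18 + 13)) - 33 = -16.33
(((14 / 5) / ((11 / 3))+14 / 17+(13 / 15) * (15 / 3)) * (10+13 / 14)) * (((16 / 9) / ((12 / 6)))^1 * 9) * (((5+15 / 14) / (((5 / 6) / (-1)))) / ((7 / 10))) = -20326968 / 3773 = -5387.48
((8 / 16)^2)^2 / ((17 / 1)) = 1 / 272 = 0.00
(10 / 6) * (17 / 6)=85 / 18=4.72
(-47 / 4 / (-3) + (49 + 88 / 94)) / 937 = 30373 / 528468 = 0.06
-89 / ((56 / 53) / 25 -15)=117925 / 19819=5.95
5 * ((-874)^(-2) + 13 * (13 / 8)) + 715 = 1253711495 / 1527752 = 820.63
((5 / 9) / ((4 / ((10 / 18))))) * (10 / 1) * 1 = 125 / 162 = 0.77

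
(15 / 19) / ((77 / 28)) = 60 / 209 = 0.29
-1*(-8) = 8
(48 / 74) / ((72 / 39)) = 13 / 37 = 0.35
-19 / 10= -1.90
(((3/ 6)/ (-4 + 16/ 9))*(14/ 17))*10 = -63/ 34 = -1.85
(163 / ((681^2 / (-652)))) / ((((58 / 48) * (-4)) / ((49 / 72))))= 1301881 / 40347207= 0.03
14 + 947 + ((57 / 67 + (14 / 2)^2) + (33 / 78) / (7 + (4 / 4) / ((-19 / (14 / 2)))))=221887655 / 219492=1010.91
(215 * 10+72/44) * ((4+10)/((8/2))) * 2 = 165676/11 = 15061.45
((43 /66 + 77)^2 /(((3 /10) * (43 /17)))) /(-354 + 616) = 2232578125 /73612044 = 30.33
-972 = -972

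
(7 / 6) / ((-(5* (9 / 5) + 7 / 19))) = -133 / 1068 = -0.12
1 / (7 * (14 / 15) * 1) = 15 / 98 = 0.15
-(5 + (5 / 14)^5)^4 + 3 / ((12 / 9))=-52347905256635777953489329 / 83668255425284801560576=-625.66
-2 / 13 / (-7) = 2 / 91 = 0.02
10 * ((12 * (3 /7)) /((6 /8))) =480 /7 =68.57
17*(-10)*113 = -19210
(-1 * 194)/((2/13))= -1261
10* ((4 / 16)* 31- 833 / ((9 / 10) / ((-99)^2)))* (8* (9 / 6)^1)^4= -1881037676160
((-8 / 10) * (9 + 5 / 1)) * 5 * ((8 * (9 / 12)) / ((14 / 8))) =-192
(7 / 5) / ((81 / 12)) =28 / 135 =0.21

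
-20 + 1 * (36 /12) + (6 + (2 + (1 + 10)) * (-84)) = -1103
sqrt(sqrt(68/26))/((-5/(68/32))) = -17 * 13^(3/4) * 34^(1/4)/520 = -0.54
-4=-4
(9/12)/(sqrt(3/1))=0.43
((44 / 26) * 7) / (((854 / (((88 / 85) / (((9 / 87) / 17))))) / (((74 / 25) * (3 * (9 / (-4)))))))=-4673988 / 99125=-47.15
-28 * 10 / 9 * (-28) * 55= 47911.11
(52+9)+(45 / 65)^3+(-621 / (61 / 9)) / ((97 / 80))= -185030558 / 12999649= -14.23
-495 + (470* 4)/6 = -545/3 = -181.67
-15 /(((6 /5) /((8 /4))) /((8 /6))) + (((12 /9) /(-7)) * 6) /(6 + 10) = -1403 /42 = -33.40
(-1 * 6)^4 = 1296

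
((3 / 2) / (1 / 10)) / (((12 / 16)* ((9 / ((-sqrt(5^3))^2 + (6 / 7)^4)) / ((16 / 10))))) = 9645472 / 21609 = 446.36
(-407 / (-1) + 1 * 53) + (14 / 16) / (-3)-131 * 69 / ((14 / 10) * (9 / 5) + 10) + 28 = -1759735 / 7512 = -234.26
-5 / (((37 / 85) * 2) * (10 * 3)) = -85 / 444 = -0.19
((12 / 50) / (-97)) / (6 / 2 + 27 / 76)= -152 / 206125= -0.00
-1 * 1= -1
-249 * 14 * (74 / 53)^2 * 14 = -267250704 / 2809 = -95140.87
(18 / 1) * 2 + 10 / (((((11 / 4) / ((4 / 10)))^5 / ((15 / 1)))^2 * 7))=510643066159540332 / 14184529078671875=36.00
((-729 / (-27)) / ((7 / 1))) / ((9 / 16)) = 48 / 7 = 6.86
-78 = -78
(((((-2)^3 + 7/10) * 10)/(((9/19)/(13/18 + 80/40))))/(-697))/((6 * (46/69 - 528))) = -9709/51037128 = -0.00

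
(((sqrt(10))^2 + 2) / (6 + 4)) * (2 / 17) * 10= 24 / 17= 1.41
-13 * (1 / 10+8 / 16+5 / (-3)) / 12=52 / 45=1.16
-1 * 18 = -18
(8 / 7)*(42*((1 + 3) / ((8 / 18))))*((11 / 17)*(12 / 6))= 9504 / 17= 559.06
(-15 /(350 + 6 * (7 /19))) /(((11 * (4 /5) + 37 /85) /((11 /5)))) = -10659 /1050644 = -0.01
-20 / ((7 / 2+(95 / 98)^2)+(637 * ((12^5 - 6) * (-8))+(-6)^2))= 192080 / 12178037722401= 0.00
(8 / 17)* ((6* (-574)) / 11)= -27552 / 187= -147.34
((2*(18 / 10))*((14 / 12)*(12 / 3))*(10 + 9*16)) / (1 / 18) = 232848 / 5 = 46569.60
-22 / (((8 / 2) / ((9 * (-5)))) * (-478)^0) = 495 / 2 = 247.50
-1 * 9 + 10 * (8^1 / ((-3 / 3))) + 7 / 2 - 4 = -179 / 2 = -89.50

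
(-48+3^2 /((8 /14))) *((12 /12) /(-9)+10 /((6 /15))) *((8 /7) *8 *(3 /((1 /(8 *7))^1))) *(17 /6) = -10479616 /3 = -3493205.33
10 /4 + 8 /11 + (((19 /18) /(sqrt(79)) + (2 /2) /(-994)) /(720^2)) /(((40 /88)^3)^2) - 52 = -4319576119487171 /88565400000000 + 33659659 * sqrt(79) /11518200000000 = -48.77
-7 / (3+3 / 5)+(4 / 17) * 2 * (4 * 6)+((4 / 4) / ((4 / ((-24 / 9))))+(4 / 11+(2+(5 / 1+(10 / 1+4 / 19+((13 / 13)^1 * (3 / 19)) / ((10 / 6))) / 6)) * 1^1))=2840227 / 159885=17.76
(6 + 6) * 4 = 48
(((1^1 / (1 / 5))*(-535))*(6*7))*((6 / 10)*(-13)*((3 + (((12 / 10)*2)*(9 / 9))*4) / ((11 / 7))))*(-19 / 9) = -163172646 / 11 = -14833876.91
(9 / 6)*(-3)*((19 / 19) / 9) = -1 / 2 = -0.50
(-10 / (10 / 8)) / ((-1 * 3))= 8 / 3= 2.67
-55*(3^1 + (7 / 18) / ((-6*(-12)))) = -214225 / 1296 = -165.30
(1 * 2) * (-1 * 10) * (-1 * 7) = 140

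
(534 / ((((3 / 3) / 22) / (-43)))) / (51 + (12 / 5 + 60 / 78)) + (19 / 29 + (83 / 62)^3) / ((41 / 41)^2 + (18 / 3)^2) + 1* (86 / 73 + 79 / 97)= -59445432175098447369 / 6375810636722744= -9323.59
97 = 97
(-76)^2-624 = 5152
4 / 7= 0.57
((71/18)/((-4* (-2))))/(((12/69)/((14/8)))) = 11431/2304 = 4.96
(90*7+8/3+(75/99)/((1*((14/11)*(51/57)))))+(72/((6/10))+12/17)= 179461/238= 754.04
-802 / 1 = -802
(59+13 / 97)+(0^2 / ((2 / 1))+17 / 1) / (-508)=2912239 / 49276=59.10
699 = 699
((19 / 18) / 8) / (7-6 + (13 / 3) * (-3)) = -19 / 1728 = -0.01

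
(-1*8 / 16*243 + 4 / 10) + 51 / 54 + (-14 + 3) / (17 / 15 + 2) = -261554 / 2115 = -123.67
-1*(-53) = 53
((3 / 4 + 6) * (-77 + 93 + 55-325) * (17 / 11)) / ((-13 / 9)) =524637 / 286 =1834.40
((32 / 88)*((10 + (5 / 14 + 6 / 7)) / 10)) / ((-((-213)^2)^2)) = -157 / 792463271985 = -0.00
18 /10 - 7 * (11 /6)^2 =-3911 /180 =-21.73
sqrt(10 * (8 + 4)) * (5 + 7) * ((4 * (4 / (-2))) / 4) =-48 * sqrt(30) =-262.91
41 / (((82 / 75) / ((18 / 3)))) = 225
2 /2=1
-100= -100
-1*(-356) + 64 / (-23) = 8124 / 23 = 353.22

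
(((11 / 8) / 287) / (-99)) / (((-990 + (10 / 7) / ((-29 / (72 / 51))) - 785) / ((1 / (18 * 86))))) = 493 / 27992883817440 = 0.00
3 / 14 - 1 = -11 / 14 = -0.79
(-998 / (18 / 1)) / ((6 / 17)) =-8483 / 54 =-157.09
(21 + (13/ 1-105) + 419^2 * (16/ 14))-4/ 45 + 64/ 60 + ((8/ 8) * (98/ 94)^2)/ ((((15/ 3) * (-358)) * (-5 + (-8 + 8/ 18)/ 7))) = 19136233936381447/ 95408720190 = 200571.12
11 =11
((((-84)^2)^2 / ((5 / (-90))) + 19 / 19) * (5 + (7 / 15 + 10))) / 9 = -207911079704 / 135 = -1540082071.88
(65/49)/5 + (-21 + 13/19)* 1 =-18667/931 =-20.05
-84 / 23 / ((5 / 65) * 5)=-1092 / 115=-9.50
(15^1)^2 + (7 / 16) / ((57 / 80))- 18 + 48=255.61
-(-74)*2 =148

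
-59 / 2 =-29.50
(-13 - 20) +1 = -32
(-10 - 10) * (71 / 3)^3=-7158220 / 27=-265119.26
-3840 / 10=-384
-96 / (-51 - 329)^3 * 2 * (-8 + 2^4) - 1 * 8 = -6858976 / 857375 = -8.00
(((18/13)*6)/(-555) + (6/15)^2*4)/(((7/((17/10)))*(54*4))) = 31943/45454500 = 0.00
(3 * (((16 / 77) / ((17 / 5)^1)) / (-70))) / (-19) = 24 / 174097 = 0.00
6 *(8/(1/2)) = 96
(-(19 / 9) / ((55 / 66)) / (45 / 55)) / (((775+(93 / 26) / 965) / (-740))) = 141106160 / 47728251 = 2.96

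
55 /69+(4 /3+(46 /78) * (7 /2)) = 7525 /1794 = 4.19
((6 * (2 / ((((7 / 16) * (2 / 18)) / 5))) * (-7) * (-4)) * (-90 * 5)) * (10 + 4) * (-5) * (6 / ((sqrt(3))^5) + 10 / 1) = 241920000 * sqrt(3) + 10886400000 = 11305417731.37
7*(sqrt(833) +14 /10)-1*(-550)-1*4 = 49*sqrt(17) +2779 /5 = 757.83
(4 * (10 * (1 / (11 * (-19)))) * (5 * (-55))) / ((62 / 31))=26.32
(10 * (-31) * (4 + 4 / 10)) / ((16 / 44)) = -3751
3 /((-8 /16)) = -6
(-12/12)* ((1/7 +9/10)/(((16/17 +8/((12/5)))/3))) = -11169/15260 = -0.73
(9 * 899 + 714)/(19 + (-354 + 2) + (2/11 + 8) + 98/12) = -581130/20899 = -27.81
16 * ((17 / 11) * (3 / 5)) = 14.84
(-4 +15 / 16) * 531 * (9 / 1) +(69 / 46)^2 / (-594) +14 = -7720253 / 528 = -14621.69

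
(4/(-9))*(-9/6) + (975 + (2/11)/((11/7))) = 354209/363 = 975.78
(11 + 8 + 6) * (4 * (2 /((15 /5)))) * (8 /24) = 22.22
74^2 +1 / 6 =32857 / 6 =5476.17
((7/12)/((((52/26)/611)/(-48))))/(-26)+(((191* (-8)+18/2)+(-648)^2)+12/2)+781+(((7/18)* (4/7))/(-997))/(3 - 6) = 11292547421/26919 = 419501.00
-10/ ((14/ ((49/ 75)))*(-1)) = 7/ 15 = 0.47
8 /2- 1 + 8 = 11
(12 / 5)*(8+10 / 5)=24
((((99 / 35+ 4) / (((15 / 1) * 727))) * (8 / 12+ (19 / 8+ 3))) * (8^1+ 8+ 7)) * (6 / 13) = 159413 / 3969420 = 0.04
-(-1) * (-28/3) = -28/3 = -9.33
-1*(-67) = 67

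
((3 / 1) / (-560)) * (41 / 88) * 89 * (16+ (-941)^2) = -9693535659 / 49280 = -196703.24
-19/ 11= -1.73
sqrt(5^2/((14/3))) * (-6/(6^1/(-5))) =25 * sqrt(42)/14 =11.57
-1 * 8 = -8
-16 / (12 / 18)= -24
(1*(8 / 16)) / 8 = 1 / 16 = 0.06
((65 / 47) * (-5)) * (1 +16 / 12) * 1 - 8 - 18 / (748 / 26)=-652858 / 26367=-24.76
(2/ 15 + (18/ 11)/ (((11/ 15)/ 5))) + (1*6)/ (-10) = 19403/ 1815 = 10.69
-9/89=-0.10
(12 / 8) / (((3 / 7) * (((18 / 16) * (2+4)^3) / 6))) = 7 / 81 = 0.09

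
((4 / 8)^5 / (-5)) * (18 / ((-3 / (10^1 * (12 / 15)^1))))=3 / 10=0.30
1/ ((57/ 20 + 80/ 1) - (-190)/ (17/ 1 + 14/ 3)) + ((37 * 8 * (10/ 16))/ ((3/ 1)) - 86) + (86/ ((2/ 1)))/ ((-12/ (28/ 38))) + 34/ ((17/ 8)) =-9923477/ 905198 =-10.96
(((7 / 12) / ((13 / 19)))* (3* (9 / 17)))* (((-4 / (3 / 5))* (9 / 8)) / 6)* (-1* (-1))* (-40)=29925 / 442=67.70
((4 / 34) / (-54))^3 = -1 / 96702579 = -0.00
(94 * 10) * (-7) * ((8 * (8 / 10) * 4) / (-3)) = 168448 / 3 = 56149.33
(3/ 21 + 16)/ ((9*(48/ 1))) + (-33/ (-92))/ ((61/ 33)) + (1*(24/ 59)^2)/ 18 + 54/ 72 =14630047291/ 14768741232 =0.99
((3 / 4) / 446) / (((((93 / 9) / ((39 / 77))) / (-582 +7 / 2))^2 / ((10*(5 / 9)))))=152706384675 / 20329639792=7.51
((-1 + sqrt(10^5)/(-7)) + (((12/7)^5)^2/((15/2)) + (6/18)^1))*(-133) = -2299189543202/605304105 + 1900*sqrt(10) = 2209.92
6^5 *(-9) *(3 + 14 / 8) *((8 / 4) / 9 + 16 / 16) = -406296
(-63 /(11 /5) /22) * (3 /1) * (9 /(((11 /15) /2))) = -127575 /1331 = -95.85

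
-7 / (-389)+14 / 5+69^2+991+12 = 11216461 / 1945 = 5766.82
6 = 6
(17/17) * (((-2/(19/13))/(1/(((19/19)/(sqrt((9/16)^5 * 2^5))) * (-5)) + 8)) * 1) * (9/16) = -95846400/995025269 - 2274480 * sqrt(2)/995025269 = -0.10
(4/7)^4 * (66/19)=16896/45619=0.37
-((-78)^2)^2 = -37015056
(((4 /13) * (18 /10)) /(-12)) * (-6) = 0.28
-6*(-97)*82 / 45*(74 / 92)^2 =5444513 / 7935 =686.14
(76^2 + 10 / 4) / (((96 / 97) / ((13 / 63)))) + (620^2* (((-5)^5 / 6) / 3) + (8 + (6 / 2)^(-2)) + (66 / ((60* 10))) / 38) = -66734898.19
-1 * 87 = -87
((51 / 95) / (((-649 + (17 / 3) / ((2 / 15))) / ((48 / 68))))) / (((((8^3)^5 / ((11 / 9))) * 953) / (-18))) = 99 / 241494435945418588160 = 0.00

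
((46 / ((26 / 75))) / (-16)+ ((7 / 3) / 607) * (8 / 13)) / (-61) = 3140329 / 23104848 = 0.14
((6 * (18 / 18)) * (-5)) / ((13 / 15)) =-450 / 13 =-34.62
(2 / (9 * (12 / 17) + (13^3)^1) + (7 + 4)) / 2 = 412061 / 74914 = 5.50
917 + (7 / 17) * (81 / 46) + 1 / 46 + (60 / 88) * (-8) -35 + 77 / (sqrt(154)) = sqrt(154) / 2 + 3773234 / 4301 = 883.50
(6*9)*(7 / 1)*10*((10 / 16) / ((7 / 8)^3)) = 172800 / 49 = 3526.53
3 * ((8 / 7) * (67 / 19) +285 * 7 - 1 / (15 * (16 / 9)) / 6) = 127617681 / 21280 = 5997.07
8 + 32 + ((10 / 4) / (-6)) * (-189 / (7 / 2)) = 125 / 2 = 62.50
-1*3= -3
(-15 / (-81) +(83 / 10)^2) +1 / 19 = 3546257 / 51300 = 69.13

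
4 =4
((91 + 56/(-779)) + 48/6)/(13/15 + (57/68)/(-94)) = 7388992200/64065739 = 115.33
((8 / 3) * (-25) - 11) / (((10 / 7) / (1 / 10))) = -1631 / 300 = -5.44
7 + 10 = 17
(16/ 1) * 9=144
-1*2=-2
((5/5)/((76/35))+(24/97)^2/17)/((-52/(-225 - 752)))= 5512361987/632134256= 8.72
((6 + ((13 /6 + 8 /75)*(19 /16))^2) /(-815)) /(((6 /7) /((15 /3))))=-535762087 /5633280000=-0.10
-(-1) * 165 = 165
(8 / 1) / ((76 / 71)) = 142 / 19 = 7.47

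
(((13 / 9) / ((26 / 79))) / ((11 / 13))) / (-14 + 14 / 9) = -1027 / 2464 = -0.42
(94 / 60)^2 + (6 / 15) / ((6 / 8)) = 2.99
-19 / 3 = -6.33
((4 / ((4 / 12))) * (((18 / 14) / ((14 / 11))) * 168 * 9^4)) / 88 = 1062882 / 7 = 151840.29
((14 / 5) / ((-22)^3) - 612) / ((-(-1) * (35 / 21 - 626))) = 48874341 / 49859260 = 0.98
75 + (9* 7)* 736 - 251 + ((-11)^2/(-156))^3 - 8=175331904983/3796416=46183.53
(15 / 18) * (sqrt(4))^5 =80 / 3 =26.67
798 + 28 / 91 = 10378 / 13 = 798.31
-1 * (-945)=945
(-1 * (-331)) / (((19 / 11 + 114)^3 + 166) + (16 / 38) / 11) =8370659 / 39199933865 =0.00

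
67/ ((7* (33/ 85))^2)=9.07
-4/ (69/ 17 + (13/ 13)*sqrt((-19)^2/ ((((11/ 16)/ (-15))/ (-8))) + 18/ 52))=447304/ 1735590215 -1156*sqrt(5154068634)/ 5206770645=-0.02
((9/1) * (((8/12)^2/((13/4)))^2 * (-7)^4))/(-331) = -614656/503451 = -1.22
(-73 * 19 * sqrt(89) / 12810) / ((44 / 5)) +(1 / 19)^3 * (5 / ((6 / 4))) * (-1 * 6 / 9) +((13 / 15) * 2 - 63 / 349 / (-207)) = 4295818939 / 2477573685 - 1387 * sqrt(89) / 112728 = 1.62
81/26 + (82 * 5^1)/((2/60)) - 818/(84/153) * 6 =612165/182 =3363.54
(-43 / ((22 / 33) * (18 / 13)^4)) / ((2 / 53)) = -65090519 / 139968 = -465.04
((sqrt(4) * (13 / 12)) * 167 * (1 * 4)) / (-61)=-4342 / 183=-23.73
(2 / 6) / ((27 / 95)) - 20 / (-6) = 365 / 81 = 4.51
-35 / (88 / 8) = -35 / 11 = -3.18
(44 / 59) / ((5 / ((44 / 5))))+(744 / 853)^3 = 1809029729872 / 915459453575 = 1.98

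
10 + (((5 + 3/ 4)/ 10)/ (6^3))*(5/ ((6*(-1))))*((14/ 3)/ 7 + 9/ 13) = 4042301/ 404352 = 10.00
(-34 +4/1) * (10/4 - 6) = 105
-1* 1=-1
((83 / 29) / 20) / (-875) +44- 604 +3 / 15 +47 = -260246083 / 507500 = -512.80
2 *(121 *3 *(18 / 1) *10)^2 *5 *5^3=5336644500000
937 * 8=7496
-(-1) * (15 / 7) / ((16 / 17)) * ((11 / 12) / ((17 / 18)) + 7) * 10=20325 / 112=181.47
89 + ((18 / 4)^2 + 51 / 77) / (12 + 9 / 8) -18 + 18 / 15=198873 / 2695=73.79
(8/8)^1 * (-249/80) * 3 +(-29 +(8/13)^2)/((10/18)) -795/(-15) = -7.86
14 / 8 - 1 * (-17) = 75 / 4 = 18.75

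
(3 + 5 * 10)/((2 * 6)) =53/12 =4.42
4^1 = 4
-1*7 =-7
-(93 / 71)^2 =-8649 / 5041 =-1.72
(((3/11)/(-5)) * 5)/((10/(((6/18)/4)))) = -1/440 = -0.00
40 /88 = 0.45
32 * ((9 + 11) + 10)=960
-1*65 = -65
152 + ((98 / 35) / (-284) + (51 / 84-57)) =950237 / 9940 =95.60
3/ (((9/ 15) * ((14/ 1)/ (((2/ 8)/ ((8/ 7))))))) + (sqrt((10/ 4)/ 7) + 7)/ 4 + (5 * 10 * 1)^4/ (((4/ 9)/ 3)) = sqrt(70)/ 56 + 2700000117/ 64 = 42187501.98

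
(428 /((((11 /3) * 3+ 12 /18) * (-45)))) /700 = -107 /91875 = -0.00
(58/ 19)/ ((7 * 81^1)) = 58/ 10773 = 0.01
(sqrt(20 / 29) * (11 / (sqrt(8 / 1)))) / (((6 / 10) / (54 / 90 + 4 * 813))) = 59631 * sqrt(290) / 58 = 17508.26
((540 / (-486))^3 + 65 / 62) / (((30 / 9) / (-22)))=32153 / 15066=2.13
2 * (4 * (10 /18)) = 4.44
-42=-42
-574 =-574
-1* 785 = -785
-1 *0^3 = 0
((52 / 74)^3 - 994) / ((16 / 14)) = -176160271 / 202612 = -869.45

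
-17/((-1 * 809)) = 0.02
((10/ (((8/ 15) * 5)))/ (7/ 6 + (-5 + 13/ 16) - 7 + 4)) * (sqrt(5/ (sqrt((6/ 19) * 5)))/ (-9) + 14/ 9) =-280/ 289 + 10 * 6^(3/ 4) * 95^(1/ 4)/ 867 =-0.83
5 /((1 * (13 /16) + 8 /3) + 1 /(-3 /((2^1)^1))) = 16 /9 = 1.78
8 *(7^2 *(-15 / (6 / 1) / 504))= -35 / 18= -1.94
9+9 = 18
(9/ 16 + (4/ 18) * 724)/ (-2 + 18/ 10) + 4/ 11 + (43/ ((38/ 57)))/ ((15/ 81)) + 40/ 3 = -3526459/ 7920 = -445.26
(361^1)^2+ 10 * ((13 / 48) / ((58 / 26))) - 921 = 90063245 / 696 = 129401.21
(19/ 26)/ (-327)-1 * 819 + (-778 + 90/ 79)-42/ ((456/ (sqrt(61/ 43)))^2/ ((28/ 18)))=-1197986906237059/ 750682593648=-1595.86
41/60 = 0.68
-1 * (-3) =3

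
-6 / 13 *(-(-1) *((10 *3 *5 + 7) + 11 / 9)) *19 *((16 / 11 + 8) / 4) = -108224 / 33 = -3279.52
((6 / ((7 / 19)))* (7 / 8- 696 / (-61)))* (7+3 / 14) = 34513215 / 23912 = 1443.34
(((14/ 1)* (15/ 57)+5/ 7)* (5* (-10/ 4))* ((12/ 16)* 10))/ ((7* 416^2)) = -16875/ 49573888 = -0.00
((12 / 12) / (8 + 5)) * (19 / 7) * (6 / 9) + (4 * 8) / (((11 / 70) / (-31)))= -18956702 / 3003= -6312.59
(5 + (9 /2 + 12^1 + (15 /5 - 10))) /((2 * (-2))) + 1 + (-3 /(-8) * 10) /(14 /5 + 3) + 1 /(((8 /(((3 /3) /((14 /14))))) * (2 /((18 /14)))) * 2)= -12591 /6496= -1.94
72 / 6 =12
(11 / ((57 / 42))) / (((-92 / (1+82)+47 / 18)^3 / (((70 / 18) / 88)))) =4538845206 / 42996453275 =0.11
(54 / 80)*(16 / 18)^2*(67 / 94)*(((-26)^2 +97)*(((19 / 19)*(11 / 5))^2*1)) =1422.23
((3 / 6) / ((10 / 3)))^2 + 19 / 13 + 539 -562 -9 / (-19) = -21.04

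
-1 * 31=-31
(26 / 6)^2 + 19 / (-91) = 15208 / 819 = 18.57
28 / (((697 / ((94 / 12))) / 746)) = 490868 / 2091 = 234.75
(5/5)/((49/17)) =17/49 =0.35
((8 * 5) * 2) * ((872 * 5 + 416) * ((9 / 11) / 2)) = 1719360 / 11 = 156305.45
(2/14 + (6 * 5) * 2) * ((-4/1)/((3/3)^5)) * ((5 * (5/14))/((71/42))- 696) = 167183.59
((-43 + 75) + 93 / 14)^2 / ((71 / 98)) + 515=365811 / 142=2576.13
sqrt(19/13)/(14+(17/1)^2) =sqrt(247)/3939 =0.00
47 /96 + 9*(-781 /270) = -4087 /160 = -25.54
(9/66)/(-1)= -3/22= -0.14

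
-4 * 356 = -1424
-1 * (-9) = 9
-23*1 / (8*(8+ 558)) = -0.01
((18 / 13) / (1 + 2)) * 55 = 330 / 13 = 25.38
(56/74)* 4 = 3.03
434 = 434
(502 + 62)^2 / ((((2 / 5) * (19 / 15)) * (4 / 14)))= 41750100 / 19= 2197373.68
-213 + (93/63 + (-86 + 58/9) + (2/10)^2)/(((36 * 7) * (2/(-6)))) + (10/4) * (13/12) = -55397351/264600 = -209.36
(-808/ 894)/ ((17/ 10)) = -4040/ 7599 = -0.53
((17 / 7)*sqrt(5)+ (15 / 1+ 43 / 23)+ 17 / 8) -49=-5521 / 184+ 17*sqrt(5) / 7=-24.57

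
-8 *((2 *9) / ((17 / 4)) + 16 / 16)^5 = -44672475592 / 1419857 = -31462.66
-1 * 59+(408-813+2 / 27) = -12526 / 27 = -463.93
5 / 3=1.67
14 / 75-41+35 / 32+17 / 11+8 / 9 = -2952991 / 79200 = -37.29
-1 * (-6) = 6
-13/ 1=-13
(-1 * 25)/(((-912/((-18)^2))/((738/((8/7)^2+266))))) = 4068225/165908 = 24.52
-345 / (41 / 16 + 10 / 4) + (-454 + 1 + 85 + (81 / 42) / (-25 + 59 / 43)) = -167533171 / 384048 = -436.23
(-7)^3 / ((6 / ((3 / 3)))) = -343 / 6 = -57.17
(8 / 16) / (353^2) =1 / 249218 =0.00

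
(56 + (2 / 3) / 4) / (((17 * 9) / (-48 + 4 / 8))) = -32015 / 1836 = -17.44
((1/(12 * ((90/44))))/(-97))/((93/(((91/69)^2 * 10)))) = -0.00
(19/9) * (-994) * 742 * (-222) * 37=38368722056/3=12789574018.67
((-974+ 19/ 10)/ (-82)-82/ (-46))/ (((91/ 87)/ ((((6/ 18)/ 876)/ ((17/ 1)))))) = 7458887/ 25558543920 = 0.00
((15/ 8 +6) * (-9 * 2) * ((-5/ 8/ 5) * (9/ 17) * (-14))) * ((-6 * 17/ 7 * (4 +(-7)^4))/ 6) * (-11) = -134999865/ 16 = -8437491.56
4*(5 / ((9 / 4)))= 8.89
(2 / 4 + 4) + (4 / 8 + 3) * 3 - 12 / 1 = 3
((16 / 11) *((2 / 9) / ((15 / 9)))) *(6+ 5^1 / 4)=1.41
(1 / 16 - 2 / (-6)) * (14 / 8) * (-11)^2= 16093 / 192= 83.82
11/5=2.20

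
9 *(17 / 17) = 9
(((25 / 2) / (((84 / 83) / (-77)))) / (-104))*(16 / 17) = 8.61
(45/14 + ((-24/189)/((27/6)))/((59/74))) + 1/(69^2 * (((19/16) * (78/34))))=27790995497/8742138678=3.18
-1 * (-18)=18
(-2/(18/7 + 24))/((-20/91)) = 637/1860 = 0.34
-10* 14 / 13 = -140 / 13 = -10.77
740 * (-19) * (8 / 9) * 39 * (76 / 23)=-111130240 / 69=-1610583.19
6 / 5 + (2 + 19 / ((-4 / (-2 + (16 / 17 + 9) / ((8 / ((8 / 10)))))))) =1085 / 136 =7.98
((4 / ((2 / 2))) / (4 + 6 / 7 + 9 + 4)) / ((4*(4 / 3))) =21 / 500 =0.04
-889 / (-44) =889 / 44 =20.20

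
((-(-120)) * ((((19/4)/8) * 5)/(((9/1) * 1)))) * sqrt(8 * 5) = 475 * sqrt(10)/6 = 250.35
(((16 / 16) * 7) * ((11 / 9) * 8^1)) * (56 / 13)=34496 / 117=294.84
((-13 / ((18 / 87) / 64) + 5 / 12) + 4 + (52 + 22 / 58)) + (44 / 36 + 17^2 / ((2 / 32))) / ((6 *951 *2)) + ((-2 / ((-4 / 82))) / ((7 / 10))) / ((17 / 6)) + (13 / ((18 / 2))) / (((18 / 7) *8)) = -5590863732371 / 1417781232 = -3943.39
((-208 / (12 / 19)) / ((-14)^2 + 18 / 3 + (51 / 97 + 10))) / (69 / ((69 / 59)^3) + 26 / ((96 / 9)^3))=-131151101952 / 3652761701995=-0.04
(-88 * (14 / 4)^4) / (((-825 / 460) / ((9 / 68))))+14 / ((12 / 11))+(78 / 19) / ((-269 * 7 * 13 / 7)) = 1286825606 / 1303305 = 987.36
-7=-7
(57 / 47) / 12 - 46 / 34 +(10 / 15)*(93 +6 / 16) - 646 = -934833 / 1598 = -585.00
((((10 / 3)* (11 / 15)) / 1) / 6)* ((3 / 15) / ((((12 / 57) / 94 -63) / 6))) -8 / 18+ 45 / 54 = 1929703 / 5063130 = 0.38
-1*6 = -6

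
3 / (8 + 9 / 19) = 57 / 161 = 0.35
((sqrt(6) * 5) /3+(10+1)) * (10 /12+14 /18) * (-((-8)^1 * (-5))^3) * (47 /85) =-95955200 /153-43616000 * sqrt(6) /459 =-859918.40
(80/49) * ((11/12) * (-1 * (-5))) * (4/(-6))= -2200/441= -4.99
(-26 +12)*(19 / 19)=-14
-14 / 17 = -0.82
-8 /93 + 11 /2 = 1007 /186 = 5.41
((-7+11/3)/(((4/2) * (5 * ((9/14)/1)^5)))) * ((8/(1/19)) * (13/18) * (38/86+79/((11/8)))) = -14551570517120/754114779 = -19296.23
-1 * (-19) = 19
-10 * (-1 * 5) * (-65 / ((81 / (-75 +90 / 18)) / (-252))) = -6370000 / 9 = -707777.78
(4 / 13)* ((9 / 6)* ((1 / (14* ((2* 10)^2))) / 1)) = 3 / 36400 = 0.00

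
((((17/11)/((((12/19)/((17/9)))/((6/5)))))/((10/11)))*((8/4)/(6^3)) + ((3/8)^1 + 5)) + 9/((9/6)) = 1111141/97200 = 11.43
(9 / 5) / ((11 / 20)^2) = 720 / 121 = 5.95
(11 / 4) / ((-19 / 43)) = -473 / 76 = -6.22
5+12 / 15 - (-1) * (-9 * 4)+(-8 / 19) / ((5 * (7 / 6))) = -20131 / 665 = -30.27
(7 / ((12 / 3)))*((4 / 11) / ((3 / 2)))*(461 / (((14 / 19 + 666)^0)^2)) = 6454 / 33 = 195.58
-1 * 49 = -49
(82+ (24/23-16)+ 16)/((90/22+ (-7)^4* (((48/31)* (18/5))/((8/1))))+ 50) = 3256550/67726099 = 0.05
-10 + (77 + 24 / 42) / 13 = -367 / 91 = -4.03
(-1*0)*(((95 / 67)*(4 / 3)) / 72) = 0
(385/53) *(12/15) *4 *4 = 4928/53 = 92.98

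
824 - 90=734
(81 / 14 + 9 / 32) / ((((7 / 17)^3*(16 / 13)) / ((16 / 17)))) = 5105763 / 76832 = 66.45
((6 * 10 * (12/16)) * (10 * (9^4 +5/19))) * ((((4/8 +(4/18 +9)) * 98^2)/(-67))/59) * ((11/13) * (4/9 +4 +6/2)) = -439311404.04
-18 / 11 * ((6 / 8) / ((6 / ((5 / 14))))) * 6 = -135 / 308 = -0.44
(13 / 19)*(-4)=-52 / 19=-2.74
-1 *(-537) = 537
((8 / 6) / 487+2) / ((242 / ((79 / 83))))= 10507 / 1333893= 0.01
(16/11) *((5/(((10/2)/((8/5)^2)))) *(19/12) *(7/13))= 34048/10725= 3.17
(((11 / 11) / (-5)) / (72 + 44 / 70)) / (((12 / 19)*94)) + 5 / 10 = 1433555 / 2867376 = 0.50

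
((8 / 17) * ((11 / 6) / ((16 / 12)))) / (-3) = -11 / 51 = -0.22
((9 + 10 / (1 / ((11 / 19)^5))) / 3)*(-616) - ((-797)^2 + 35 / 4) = -18933222694751 / 29713188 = -637199.30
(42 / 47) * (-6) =-252 / 47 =-5.36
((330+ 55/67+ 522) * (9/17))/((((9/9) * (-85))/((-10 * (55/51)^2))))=345690950/5595907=61.78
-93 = -93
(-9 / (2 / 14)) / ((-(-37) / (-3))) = 189 / 37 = 5.11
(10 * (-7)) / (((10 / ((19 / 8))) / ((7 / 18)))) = -931 / 144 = -6.47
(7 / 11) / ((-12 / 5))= -35 / 132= -0.27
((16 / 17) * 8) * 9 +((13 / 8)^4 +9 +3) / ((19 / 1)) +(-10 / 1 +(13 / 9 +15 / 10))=734758313 / 11907072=61.71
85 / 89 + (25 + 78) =9252 / 89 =103.96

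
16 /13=1.23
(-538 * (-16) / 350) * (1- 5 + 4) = 0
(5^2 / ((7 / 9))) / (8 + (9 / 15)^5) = 703125 / 176701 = 3.98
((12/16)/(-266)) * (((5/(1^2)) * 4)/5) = -3/266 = -0.01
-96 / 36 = -8 / 3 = -2.67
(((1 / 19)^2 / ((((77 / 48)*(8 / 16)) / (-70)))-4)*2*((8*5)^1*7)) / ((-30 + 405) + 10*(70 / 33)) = -5659584 / 944015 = -6.00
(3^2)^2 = 81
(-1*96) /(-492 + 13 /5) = 480 /2447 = 0.20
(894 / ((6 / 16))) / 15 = 2384 / 15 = 158.93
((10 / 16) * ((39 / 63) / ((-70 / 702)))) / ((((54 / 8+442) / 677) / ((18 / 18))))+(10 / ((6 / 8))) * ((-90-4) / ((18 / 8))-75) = -7423058759 / 4749570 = -1562.89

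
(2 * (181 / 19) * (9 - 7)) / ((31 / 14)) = 10136 / 589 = 17.21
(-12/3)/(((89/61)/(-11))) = 2684/89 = 30.16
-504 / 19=-26.53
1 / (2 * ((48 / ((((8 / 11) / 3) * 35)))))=35 / 396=0.09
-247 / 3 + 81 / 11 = -2474 / 33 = -74.97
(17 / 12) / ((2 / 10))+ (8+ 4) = 19.08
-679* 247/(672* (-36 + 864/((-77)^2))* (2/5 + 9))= 142052911/191832192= 0.74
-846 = -846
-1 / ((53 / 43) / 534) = -22962 / 53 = -433.25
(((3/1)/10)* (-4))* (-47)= 282/5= 56.40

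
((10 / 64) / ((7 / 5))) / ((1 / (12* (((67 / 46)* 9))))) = 45225 / 2576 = 17.56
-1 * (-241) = 241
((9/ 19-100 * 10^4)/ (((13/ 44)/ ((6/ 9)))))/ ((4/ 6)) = -835999604/ 247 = -3384613.78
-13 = -13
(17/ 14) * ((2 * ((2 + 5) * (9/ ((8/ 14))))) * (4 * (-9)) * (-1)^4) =-9639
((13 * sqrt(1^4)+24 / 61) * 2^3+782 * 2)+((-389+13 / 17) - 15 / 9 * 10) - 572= 2159798 / 3111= 694.25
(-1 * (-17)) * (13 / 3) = 221 / 3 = 73.67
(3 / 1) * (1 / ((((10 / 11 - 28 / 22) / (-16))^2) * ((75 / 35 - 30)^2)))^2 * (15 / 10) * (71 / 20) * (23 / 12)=459239327624 / 2409834375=190.57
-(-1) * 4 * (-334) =-1336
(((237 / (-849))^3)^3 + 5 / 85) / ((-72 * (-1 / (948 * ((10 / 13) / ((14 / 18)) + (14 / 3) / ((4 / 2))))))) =417067451535637151714367670 / 162110349783154058669388369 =2.57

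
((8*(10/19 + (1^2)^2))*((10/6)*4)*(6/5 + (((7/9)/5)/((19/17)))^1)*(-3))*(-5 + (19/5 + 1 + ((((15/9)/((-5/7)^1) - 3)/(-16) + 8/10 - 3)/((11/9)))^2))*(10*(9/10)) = -1370914912/218405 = -6276.94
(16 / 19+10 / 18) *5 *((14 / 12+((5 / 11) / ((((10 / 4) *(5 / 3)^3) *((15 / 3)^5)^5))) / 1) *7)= 4798956215381622314995177 / 84087252616882324218750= 57.07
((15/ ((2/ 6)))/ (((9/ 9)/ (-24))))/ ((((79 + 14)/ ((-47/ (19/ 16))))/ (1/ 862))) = 135360/ 253859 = 0.53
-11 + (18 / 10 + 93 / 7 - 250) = -8607 / 35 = -245.91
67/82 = 0.82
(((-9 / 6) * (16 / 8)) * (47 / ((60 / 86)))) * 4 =-4042 / 5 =-808.40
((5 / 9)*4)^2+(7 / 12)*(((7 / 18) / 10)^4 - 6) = 18118096807 / 12597120000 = 1.44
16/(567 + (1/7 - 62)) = 7/221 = 0.03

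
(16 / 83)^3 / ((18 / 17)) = 34816 / 5146083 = 0.01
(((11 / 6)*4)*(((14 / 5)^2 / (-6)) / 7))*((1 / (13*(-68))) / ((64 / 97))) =7469 / 3182400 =0.00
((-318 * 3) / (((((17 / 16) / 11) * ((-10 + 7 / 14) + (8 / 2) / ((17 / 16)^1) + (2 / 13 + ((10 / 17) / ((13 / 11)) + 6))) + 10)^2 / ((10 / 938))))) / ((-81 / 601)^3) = 481838294381357056 / 11804322479242545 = 40.82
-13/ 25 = -0.52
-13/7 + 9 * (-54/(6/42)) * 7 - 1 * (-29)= -166508/7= -23786.86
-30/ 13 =-2.31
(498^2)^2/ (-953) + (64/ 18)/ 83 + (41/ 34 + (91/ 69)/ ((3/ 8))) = -35928963933862931/ 556698762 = -64539327.88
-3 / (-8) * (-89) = -267 / 8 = -33.38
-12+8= -4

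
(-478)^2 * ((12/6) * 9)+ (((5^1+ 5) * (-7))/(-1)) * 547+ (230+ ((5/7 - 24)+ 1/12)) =348701539/84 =4151208.80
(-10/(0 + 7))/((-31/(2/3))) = 0.03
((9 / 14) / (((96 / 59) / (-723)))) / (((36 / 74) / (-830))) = 218332745 / 448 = 487349.88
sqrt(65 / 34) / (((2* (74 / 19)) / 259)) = 133* sqrt(2210) / 136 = 45.97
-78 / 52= -3 / 2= -1.50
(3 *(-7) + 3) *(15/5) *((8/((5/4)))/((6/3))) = -864/5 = -172.80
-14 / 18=-7 / 9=-0.78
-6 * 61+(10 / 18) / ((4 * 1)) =-13171 / 36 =-365.86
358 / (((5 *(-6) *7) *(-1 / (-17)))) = -3043 / 105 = -28.98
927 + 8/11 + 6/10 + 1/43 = 2195549/2365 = 928.35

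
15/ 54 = 5/ 18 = 0.28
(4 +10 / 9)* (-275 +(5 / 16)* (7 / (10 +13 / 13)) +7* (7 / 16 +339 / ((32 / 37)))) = 6671219 / 528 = 12634.88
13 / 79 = 0.16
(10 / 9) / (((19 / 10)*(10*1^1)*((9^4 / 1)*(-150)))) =-0.00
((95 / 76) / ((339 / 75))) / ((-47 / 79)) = -0.46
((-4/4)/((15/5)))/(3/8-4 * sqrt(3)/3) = 24/997+256 * sqrt(3)/2991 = 0.17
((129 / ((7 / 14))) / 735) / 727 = 86 / 178115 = 0.00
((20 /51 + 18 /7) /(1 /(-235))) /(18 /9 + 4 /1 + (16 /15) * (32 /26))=-351325 /3689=-95.24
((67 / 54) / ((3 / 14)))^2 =219961 / 6561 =33.53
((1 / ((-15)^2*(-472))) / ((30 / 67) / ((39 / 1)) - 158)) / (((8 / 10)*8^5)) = 871 / 383096444682240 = 0.00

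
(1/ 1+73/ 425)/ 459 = 166/ 65025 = 0.00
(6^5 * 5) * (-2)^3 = -311040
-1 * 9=-9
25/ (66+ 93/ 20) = 500/ 1413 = 0.35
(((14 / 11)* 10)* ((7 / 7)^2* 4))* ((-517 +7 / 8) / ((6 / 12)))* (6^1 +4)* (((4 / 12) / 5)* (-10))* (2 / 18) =38926.60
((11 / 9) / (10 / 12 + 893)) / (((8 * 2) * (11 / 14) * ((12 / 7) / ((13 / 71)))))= 637 / 54831312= 0.00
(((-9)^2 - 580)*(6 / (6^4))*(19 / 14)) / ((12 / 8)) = -9481 / 4536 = -2.09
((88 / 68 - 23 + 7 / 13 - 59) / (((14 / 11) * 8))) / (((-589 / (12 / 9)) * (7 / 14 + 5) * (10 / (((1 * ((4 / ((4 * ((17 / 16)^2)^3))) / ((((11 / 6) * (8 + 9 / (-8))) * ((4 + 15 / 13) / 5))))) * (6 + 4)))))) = 339705069568 / 1959376601364479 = 0.00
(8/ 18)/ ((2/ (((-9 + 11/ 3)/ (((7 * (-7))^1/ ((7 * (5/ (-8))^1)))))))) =-20/ 189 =-0.11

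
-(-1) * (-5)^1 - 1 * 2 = -7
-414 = -414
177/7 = 25.29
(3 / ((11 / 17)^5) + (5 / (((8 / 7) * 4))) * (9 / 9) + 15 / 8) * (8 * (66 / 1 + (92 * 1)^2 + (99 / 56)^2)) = 4056961649792077 / 2020223744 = 2008174.42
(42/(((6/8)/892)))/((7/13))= 92768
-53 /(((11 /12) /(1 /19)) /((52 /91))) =-2544 /1463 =-1.74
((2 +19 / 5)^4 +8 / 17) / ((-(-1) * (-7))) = -12028777 / 74375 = -161.73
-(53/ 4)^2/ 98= -2809/ 1568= -1.79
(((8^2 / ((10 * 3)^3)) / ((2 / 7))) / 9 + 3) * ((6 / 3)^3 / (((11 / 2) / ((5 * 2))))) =2916896 / 66825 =43.65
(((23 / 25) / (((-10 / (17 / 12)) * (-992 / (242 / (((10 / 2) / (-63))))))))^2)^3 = 961808331326683615269280715690364681 / 232653764952064000000000000000000000000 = 0.00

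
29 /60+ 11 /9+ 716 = 129187 /180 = 717.71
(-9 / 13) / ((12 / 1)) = -3 / 52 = -0.06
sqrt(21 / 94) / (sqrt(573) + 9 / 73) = -219 * sqrt(1974) / 95674328 + 5329 * sqrt(125678) / 95674328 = 0.02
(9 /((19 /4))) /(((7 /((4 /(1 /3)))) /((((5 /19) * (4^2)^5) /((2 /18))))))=20384317440 /2527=8066607.61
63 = 63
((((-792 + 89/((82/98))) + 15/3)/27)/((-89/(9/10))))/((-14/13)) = -60463/255430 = -0.24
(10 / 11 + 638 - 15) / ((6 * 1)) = 6863 / 66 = 103.98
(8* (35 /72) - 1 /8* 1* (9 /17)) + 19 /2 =16307 /1224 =13.32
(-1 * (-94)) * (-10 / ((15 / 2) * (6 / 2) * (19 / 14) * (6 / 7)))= -18424 / 513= -35.91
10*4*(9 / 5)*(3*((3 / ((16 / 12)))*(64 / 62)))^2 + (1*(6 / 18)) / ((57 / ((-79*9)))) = 63749489 / 18259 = 3491.40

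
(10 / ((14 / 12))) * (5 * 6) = 257.14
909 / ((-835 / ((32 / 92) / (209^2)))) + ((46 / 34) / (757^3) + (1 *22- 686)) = -4107821168947130647437 / 6186477583341219505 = -664.00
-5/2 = -2.50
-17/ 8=-2.12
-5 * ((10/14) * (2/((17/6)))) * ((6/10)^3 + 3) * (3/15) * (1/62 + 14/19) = -2139444/1752275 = -1.22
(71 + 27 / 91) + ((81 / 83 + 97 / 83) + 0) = 554702 / 7553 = 73.44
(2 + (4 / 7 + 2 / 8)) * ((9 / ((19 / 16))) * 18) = 51192 / 133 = 384.90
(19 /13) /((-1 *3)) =-19 /39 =-0.49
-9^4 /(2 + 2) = -6561 /4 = -1640.25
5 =5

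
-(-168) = 168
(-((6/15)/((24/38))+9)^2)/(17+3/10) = -83521/15570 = -5.36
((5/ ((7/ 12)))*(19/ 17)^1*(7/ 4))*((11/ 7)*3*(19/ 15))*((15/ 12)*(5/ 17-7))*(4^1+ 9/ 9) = -4195.76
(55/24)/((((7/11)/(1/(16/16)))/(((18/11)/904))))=165/25312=0.01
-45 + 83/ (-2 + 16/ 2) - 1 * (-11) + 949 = 5573/ 6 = 928.83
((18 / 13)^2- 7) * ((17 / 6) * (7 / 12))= -102221 / 12168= -8.40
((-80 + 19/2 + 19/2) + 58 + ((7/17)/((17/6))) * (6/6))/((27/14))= -3850/2601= -1.48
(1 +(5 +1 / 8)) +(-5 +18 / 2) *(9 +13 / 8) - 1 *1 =381 / 8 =47.62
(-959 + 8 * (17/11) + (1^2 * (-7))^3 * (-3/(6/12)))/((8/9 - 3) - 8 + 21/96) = -112.35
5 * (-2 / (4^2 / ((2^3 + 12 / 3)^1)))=-15 / 2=-7.50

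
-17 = -17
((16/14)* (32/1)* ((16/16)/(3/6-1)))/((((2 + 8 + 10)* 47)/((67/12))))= -2144/4935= -0.43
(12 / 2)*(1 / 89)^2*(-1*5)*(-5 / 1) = 150 / 7921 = 0.02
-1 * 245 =-245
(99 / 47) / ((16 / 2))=99 / 376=0.26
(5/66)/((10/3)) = 1/44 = 0.02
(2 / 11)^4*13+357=5227045 / 14641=357.01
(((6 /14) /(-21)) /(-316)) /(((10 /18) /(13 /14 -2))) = -0.00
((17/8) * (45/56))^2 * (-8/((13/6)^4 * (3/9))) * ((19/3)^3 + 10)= -838.44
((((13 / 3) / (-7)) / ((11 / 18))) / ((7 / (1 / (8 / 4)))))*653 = -25467 / 539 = -47.25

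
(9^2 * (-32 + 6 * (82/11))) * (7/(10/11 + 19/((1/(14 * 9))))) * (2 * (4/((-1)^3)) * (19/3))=-502740/3293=-152.67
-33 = -33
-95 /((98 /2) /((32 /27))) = -2.30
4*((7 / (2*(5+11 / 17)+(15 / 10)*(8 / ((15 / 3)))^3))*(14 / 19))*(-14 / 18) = -728875 / 792072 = -0.92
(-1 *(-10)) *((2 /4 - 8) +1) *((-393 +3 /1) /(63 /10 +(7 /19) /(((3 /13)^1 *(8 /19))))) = 3042000 /1211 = 2511.97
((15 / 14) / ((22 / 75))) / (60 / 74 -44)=-41625 / 492184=-0.08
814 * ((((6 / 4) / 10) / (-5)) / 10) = -1221 / 500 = -2.44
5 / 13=0.38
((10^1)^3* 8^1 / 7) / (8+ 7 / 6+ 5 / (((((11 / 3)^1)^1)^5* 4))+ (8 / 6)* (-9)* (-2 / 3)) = 15460896000 / 232261057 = 66.57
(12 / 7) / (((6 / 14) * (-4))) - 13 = -14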